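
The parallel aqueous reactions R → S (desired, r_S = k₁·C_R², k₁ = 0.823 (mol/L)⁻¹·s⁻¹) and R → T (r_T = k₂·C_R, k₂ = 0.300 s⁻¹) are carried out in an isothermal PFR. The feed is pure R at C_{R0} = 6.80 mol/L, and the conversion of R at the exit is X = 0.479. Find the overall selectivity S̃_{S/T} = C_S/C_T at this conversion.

C_R = C_{R0}(1−X) = 3.543 mol/L.
Along a PFR/batch, dC_T/dC_R = −r_T/(r_S+r_T) = −k₂/(k₂+k₁·C_R).
Integrating from C_{R0} to C_R: C_T = (0.300/0.823)·ln[(0.300+0.823·6.80)/(0.300+0.823·3.54)] = 0.3645·ln(5.896/3.216) = 0.2210 mol/L.
Then C_S = (C_{R0}−C_R) − C_T = 3.257 − 0.2210 = 3.036 mol/L.
S̃_{S/T} = C_S/C_T = 3.036/0.2210 = 13.7.

13.7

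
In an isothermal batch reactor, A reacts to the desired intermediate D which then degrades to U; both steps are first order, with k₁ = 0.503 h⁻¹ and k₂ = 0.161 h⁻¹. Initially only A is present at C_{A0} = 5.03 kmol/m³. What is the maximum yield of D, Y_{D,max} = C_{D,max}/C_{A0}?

0.585

For a first-order series the maximum intermediate yield is C_{D,max}/C_{A0} = (k₁/k₂)^[k₂/(k₂−k₁)].
= (0.503/0.161)^(0.161/(0.161−0.503)) = (3.124)^(-0.4708) = 0.5849.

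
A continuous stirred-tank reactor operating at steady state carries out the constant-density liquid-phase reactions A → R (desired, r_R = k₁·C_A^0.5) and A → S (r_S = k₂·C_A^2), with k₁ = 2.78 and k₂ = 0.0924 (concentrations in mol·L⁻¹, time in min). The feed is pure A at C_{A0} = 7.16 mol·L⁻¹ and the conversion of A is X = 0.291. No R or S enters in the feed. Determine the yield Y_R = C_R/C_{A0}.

0.211

Exit C_A = C_{A0}(1−X) = 7.16×0.709 = 5.076 mol·L⁻¹.
Rates in a CSTR are evaluated at the outlet concentration: r_R = 2.78×5.076^0.5 = 6.264, r_S = 0.0924×5.076^2 = 2.381.
Fraction of consumed A going to R: r_R/(r_R+r_S) = 0.7246.
C_R = 0.7246·C_{A0}·X = 0.7246×7.16×0.291 = 1.51 mol·L⁻¹; Y_R = C_R/C_{A0} = 0.211.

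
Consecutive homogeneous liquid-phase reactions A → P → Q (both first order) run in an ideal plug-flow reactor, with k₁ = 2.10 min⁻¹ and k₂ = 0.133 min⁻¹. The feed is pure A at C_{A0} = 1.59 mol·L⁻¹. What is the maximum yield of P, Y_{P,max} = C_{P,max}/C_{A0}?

Evaluating C_P at τ_opt = ln(k₂/k₁)/(k₂−k₁) gives C_{P,max}/C_{A0} = (k₁/k₂)^[k₂/(k₂−k₁)].
= (2.10/0.133)^(0.133/(0.133−2.10)) = (15.79)^(-0.06762) = 0.8298.

0.830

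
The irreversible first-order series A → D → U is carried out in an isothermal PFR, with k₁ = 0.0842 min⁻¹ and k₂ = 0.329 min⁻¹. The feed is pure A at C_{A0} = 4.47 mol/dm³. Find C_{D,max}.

Evaluating C_D at τ_opt = ln(k₂/k₁)/(k₂−k₁) gives C_{D,max}/C_{A0} = (k₁/k₂)^[k₂/(k₂−k₁)].
= (0.0842/0.329)^(0.329/(0.329−0.0842)) = (0.2559)^(1.344) = 0.1602.
C_{D,max} = 0.1602×4.47 = 0.716 mol/dm³.

0.716 mol/dm³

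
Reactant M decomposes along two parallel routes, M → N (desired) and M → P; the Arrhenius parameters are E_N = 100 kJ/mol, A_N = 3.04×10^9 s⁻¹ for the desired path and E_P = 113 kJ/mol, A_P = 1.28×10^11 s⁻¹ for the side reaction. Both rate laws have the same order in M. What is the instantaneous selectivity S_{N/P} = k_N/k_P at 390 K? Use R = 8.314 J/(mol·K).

1.31

Since both paths have the same order in M, the concentration cancels and S_{N/P} = k_N/k_P = (A_N/A_P)·exp[(E_P−E_N)/(RT)].
(E_P−E_N)/(RT) = (113−100)×10³/(8.314×390) = 13000/3242 = 4.009.
k_N/k_P = (3.04×10^9/1.28×10^11)·exp(4.009) = 0.02375 × 55.11 = 1.31.
Since E_N < E_P, lowering the temperature improves selectivity toward N.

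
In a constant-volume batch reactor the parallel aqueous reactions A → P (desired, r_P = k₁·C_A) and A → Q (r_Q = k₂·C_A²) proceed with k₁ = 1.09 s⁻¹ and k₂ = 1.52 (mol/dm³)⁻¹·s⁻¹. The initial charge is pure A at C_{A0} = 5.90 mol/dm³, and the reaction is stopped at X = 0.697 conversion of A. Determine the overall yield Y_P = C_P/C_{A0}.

0.118

C_A = C_{A0}(1−X) = 1.788 mol/dm³.
Along a PFR/batch, dC_P/dC_A = −r_P/(r_P+r_Q) = −k₁/(k₁+k₂·C_A).
Integrating from C_{A0} to C_A: C_P = (1.09/1.52)·ln[(1.09+1.52·5.90)/(1.09+1.52·1.79)] = 0.7171·ln(10.06/3.807) = 0.6966 mol/dm³.
Y_P = C_P/C_{A0} = 0.6966/5.90 = 0.118.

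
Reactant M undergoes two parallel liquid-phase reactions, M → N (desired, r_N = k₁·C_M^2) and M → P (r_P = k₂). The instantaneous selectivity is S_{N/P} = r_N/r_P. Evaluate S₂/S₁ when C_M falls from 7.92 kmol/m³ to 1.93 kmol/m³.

S_{N/P} = (k₁/k₂)·C_M^2, so S₂/S₁ = (C_{M,2}/C_{M,1})^2.
= (1.93/7.92)^2 = (0.2437)^2 = 0.0594.

0.0594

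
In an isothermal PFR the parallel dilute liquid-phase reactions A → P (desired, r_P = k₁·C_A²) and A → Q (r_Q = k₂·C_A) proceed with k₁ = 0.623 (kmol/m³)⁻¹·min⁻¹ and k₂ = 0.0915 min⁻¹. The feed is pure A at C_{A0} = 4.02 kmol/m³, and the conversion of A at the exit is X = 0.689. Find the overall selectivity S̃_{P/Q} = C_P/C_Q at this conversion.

C_A = C_{A0}(1−X) = 1.250 kmol/m³.
Along a PFR/batch, dC_Q/dC_A = −r_Q/(r_P+r_Q) = −k₂/(k₂+k₁·C_A).
Integrating from C_{A0} to C_A: C_Q = (0.0915/0.623)·ln[(0.0915+0.623·4.02)/(0.0915+0.623·1.25)] = 0.1469·ln(2.596/0.8704) = 0.1605 kmol/m³.
Then C_P = (C_{A0}−C_A) − C_Q = 2.770 − 0.1605 = 2.609 kmol/m³.
S̃_{P/Q} = C_P/C_Q = 2.609/0.1605 = 16.3.

16.3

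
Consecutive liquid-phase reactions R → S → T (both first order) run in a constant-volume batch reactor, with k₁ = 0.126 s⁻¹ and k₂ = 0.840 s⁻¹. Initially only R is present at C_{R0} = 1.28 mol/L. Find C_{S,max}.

0.137 mol/L

Evaluating C_S at t_opt = ln(k₂/k₁)/(k₂−k₁) gives C_{S,max}/C_{R0} = (k₁/k₂)^[k₂/(k₂−k₁)].
= (0.126/0.840)^(0.840/(0.840−0.126)) = (0.1500)^(1.176) = 0.1073.
C_{S,max} = 0.1073×1.28 = 0.137 mol/L.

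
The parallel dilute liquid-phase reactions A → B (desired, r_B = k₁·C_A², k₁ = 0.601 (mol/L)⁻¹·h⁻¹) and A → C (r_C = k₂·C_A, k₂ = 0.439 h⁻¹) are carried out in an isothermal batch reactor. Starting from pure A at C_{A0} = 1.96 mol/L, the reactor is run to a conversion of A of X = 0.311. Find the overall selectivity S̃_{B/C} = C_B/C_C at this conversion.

2.25

C_A = C_{A0}(1−X) = 1.350 mol/L.
Along a PFR/batch, dC_C/dC_A = −r_C/(r_B+r_C) = −k₂/(k₂+k₁·C_A).
Integrating from C_{A0} to C_A: C_C = (0.439/0.601)·ln[(0.439+0.601·1.96)/(0.439+0.601·1.35)] = 0.7304·ln(1.617/1.251) = 0.1877 mol/L.
Then C_B = (C_{A0}−C_A) − C_C = 0.6096 − 0.1877 = 0.4219 mol/L.
S̃_{B/C} = C_B/C_C = 0.4219/0.1877 = 2.25.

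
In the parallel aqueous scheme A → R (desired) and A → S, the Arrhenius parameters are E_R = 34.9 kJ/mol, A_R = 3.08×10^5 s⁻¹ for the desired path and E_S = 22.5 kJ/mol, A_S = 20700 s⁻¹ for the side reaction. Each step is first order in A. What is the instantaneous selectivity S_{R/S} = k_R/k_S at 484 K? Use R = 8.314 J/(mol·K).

0.683

With equal orders, S_{R/S} = k_R/k_S = (A_R/A_S)·exp[(E_S−E_R)/(RT)].
(E_S−E_R)/(RT) = (22.5−34.9)×10³/(8.314×484) = -12400/4024 = -3.082.
k_R/k_S = (3.08×10^5/20700)·exp(-3.082) = 14.88 × 0.04589 = 0.683.
Since E_R > E_S, raising the temperature improves selectivity toward R.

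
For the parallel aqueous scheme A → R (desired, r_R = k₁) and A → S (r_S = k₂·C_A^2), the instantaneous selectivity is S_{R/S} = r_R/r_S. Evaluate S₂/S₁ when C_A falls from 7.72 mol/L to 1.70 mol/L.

S_{R/S} = (k₁/k₂)·C_A^-2, so S₂/S₁ = (C_{A,2}/C_{A,1})^-2.
= (1.70/7.72)^(-2) = (0.2202)^(-2) = 20.6.

20.6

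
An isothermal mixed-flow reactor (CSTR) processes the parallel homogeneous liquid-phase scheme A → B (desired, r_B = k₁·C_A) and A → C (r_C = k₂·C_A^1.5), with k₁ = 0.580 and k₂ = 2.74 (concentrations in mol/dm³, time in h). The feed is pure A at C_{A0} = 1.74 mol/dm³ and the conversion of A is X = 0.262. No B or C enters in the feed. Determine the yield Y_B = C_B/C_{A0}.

Exit C_A = C_{A0}(1−X) = 1.74×0.738 = 1.284 mol/dm³.
A CSTR operates uniformly at the exit composition, giving r_B = 0.7448 and r_C = 3.987 (each k·C_A^n at C_A = 1.284).
Fraction of consumed A going to B: r_B/(r_B+r_C) = 0.1574.
C_B = 0.1574·C_{A0}·X = 0.1574×1.74×0.262 = 0.0718 mol/dm³; Y_B = C_B/C_{A0} = 0.0412.

0.0412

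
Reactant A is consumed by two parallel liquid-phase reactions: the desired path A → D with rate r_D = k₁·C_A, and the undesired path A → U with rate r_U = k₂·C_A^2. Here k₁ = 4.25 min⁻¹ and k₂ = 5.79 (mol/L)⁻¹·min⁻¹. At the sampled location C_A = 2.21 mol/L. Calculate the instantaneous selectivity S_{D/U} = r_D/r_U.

0.332

S_{D/U} = r_D/r_U = (k₁·C_A)/(k₂·C_A^2) = (k₁/k₂)·C_A⁻¹.
= (4.25×2.210) / (5.79×2.210^2) = 9.393/28.28 = 0.332.
The undesired path is higher order in A, so low C_A (CSTR or dilute feed) favours D.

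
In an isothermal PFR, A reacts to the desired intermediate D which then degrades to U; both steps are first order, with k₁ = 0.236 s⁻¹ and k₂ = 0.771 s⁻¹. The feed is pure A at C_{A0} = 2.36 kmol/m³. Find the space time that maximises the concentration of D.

Setting dC_D/dτ = 0 gives τ_opt = ln(k₂/k₁)/(k₂−k₁).
= ln(0.771/0.236)/(0.771−0.236) = ln(3.267)/0.5350 = 1.184/0.5350 = 2.21 s.

2.21 s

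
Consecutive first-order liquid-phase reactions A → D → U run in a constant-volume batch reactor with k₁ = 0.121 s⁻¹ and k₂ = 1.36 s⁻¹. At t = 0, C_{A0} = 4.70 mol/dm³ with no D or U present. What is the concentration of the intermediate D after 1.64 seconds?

0.327 mol/dm³

For first-order series with pure A initially, C_D(t) = k₁C_{A0}/(k₂−k₁)·(e^(−k₁t) − e^(−k₂t)).
e^(−k₁t) = e^(−0.121×1.64) = e^(−0.1984) = 0.8200; e^(−k₂t) = e^(−2.230) = 0.1075.
C_D = 0.121×4.70/(1.36−0.121) × (0.8200−0.1075) = 0.4590×0.7125 = 0.3270 mol/dm³.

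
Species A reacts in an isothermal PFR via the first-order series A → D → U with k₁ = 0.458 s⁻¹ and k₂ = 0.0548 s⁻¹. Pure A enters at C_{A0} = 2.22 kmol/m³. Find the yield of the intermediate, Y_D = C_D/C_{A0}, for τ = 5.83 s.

0.747

For first-order series with pure A initially, C_D(τ) = k₁C_{A0}/(k₂−k₁)·(e^(−k₁τ) − e^(−k₂τ)).
e^(−k₁τ) = e^(−0.458×5.83) = e^(−2.670) = 0.06924; e^(−k₂τ) = e^(−0.3195) = 0.7265.
C_D = 0.458×2.22/(0.0548−0.458) × (0.06924−0.7265) = (-2.522)×(-0.6573) = 1.657 kmol/m³.
Y_D = C_D/C_{A0} = 1.657/2.22 = 0.747.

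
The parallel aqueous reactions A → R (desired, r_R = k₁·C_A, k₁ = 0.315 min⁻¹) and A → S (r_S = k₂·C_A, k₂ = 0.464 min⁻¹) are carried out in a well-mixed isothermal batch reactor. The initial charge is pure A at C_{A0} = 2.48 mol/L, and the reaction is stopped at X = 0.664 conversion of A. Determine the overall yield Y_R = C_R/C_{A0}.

C_A = C_{A0}(1−X) = 0.8333 mol/L.
Both paths are first order in A, so the instantaneous fraction to R is constant: dC_R/d(−C_A) = k₁/(k₁+k₂) = 0.4044.
C_R = 0.4044·(C_{A0}−C_A) = 0.4044×1.647 = 0.666 mol/L.
Y_R = C_R/C_{A0} = 0.6659/2.48 = 0.268.

0.268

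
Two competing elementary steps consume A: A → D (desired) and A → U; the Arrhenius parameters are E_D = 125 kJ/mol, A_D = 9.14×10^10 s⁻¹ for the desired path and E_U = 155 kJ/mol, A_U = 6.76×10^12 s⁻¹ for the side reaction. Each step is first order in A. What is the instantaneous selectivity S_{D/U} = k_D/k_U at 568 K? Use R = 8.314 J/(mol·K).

Since both paths have the same order in A, the concentration cancels and S_{D/U} = k_D/k_U = (A_D/A_U)·exp[(E_U−E_D)/(RT)].
(E_U−E_D)/(RT) = (155−125)×10³/(8.314×568) = 30000/4722 = 6.353.
k_D/k_U = (9.14×10^10/6.76×10^12)·exp(6.353) = 0.01352 × 574.1 = 7.76.
Since E_D < E_U, lowering the temperature improves selectivity toward D.

7.76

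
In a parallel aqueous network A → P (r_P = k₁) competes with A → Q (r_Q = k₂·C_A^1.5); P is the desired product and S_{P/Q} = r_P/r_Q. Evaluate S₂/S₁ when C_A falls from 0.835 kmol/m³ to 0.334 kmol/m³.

S_{P/Q} = (k₁/k₂)·C_A^-1.5, so S₂/S₁ = (C_{A,2}/C_{A,1})^-1.5.
= (0.334/0.835)^(-1.5) = (0.4000)^(-1.5) = 3.95.
Selectivity toward P rises as C_A falls — low-concentration operation is favoured.

3.95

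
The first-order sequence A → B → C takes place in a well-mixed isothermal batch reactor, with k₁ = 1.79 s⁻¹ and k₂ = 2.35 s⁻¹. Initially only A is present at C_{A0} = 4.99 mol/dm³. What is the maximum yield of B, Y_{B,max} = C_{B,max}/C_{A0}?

Evaluating C_B at t_opt = ln(k₂/k₁)/(k₂−k₁) gives C_{B,max}/C_{A0} = (k₁/k₂)^[k₂/(k₂−k₁)].
= (1.79/2.35)^(2.35/(2.35−1.79)) = (0.7617)^(4.196) = 0.3191.

0.319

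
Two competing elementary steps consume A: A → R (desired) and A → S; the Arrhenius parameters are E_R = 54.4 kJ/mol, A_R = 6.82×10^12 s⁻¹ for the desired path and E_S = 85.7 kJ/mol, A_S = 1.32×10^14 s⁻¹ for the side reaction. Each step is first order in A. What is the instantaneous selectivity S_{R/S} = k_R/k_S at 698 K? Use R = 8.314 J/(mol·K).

k_R/k_S = (A_R/A_S)·exp[−(E_R−E_S)/(RT)] = (A_R/A_S)·exp[(E_S−E_R)/(RT)].
(E_S−E_R)/(RT) = (85.7−54.4)×10³/(8.314×698) = 31300/5803 = 5.394.
k_R/k_S = (6.82×10^12/1.32×10^14)·exp(5.394) = 0.05167 × 220.0 = 11.4.
Since E_R < E_S, lowering the temperature improves selectivity toward R.

11.4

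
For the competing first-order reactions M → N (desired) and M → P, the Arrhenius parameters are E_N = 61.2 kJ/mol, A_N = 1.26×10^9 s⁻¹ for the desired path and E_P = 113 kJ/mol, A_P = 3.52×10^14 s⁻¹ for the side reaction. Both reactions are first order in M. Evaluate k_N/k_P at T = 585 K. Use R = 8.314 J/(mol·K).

With equal orders, S_{N/P} = k_N/k_P = (A_N/A_P)·exp[(E_P−E_N)/(RT)].
(E_P−E_N)/(RT) = (113−61.2)×10³/(8.314×585) = 51800/4864 = 10.65.
k_N/k_P = (1.26×10^9/3.52×10^14)·exp(10.65) = 3.580×10^-6 × 42207 = 0.151.
Since E_N < E_P, lowering the temperature improves selectivity toward N.

0.151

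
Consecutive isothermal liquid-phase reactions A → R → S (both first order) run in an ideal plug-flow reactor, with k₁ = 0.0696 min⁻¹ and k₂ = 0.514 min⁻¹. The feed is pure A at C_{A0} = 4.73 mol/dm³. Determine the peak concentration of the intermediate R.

At the optimum, C_{R,max}/C_{A0} = (k₁/k₂)^[k₂/(k₂−k₁)].
= (0.0696/0.514)^(0.514/(0.514−0.0696)) = (0.1354)^(1.157) = 0.09900.
C_{R,max} = 0.09900×4.73 = 0.468 mol/dm³.

0.468 mol/dm³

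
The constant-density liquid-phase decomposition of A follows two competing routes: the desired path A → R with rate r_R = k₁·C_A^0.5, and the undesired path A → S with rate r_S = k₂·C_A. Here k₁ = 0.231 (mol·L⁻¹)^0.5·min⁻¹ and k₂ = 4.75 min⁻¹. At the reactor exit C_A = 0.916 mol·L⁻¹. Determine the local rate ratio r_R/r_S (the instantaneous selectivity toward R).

S_{R/S} = r_R/r_S = (k₁·C_A^0.5)/(k₂·C_A) = (k₁/k₂)·C_A^-0.5.
= (0.231×0.9160^0.5) / (4.75×0.9160) = 0.2211/4.351 = 0.0508.
The undesired path is higher order in A, so low C_A (CSTR or dilute feed) favours R.

0.0508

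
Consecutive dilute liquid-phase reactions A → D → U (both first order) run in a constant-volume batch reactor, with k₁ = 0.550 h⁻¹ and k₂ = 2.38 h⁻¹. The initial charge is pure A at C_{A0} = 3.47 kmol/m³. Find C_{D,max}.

Evaluating C_D at t_opt = ln(k₂/k₁)/(k₂−k₁) gives C_{D,max}/C_{A0} = (k₁/k₂)^[k₂/(k₂−k₁)].
= (0.550/2.38)^(2.38/(2.38−0.550)) = (0.2311)^(1.301) = 0.1488.
C_{D,max} = 0.1488×3.47 = 0.516 kmol/m³.

0.516 kmol/m³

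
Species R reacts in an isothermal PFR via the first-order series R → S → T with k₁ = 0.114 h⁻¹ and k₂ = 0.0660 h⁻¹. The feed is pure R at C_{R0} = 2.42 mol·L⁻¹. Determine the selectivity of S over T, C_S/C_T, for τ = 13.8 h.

Solving the coupled first-order balances gives C_S(τ) = [k₁/(k₂−k₁)]·C_{R0}·(e^(−k₁τ) − e^(−k₂τ)).
e^(−k₁τ) = e^(−0.114×13.8) = e^(−1.573) = 0.2074; e^(−k₂τ) = e^(−0.9108) = 0.4022.
C_S = 0.114×2.42/(0.0660−0.114) × (0.2074−0.4022) = (-5.748)×(-0.1948) = 1.120 mol·L⁻¹.
C_R = C_{R0}e^(−k₁τ) = 0.5019 mol·L⁻¹, so C_T = C_{R0}−C_R−C_S = 0.7984 mol·L⁻¹; C_S/C_T = 1.40.

1.40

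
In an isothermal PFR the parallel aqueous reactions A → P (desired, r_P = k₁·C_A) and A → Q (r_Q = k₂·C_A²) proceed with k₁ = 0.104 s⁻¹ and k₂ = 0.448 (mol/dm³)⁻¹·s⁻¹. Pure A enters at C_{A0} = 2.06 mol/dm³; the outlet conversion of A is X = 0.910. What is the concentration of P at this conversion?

C_A = C_{A0}(1−X) = 0.1854 mol/dm³.
Along a PFR/batch, dC_P/dC_A = −r_P/(r_P+r_Q) = −k₁/(k₁+k₂·C_A).
Integrating from C_{A0} to C_A: C_P = (0.104/0.448)·ln[(0.104+0.448·2.06)/(0.104+0.448·0.185)] = 0.2321·ln(1.027/0.1871) = 0.3953 mol/dm³.

0.395 mol/dm³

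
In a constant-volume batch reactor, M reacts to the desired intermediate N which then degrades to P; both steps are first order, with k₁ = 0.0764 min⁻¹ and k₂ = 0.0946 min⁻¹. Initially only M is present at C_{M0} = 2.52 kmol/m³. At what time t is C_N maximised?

11.7 min

For first-order series the maximum of C_N occurs at t_opt = ln(k₂/k₁)/(k₂−k₁).
= ln(0.0946/0.0764)/(0.0946−0.0764) = ln(1.238)/0.01820 = 0.2137/0.01820 = 11.7 min.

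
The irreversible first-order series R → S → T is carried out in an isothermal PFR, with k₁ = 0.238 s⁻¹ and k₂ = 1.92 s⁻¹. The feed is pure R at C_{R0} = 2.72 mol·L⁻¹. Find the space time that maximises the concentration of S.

1.24 s

The intermediate peaks when r₁ = r₂, i.e. k₁e^(−k₁τ) = k₂e^(−k₂τ), giving τ_opt = ln(k₂/k₁)/(k₂−k₁).
= ln(1.92/0.238)/(1.92−0.238) = ln(8.067)/1.682 = 2.088/1.682 = 1.24 s.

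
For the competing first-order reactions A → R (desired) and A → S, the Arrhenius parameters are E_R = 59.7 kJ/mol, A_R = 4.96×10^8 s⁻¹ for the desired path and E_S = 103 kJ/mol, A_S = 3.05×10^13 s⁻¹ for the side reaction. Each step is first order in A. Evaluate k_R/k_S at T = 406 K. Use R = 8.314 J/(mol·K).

Since both paths have the same order in A, the concentration cancels and S_{R/S} = k_R/k_S = (A_R/A_S)·exp[(E_S−E_R)/(RT)].
(E_S−E_R)/(RT) = (103−59.7)×10³/(8.314×406) = 43300/3375 = 12.83.
k_R/k_S = (4.96×10^8/3.05×10^13)·exp(12.83) = 1.626×10^-5 × 3.724×10^5 = 6.06.

6.06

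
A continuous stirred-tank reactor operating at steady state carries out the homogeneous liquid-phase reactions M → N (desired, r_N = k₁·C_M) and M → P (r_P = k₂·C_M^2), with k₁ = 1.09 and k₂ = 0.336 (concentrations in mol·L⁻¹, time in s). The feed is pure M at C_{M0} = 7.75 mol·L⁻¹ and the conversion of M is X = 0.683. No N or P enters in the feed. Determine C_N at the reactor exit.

3.01 mol·L⁻¹

Exit C_M = C_{M0}(1−X) = 7.75×0.317 = 2.457 mol·L⁻¹.
A CSTR operates uniformly at the exit composition, giving r_N = 2.678 and r_P = 2.028 (each k·C_M^n at C_M = 2.457).
Fraction of consumed M going to N: r_N/(r_N+r_P) = 0.5691.
C_N = 0.5691·C_{M0}·X = 0.5691×7.75×0.683 = 3.01 mol·L⁻¹.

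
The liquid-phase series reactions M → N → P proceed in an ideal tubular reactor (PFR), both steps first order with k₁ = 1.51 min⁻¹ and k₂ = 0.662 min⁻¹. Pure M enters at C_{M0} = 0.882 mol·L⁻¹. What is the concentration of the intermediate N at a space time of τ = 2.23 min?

0.305 mol·L⁻¹

Solving the coupled first-order balances gives C_N(τ) = [k₁/(k₂−k₁)]·C_{M0}·(e^(−k₁τ) − e^(−k₂τ)).
e^(−k₁τ) = e^(−1.51×2.23) = e^(−3.367) = 0.03448; e^(−k₂τ) = e^(−1.476) = 0.2285.
C_N = 1.51×0.882/(0.662−1.51) × (0.03448−0.2285) = (-1.571)×(-0.1940) = 0.3047 mol·L⁻¹.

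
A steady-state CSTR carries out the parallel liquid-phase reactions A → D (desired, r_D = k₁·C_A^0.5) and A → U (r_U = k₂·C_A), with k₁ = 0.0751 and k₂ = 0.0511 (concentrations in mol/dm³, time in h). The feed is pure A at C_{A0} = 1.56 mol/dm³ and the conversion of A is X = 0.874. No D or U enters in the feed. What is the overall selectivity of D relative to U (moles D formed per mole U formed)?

Exit C_A = C_{A0}(1−X) = 1.56×0.126 = 0.1966 mol/dm³.
In a CSTR the entire volume is at exit conditions, so r_D = 0.0751×0.1966^0.5 = 0.03330 and r_U = 0.0511×0.1966 = 0.01004.
Overall selectivity = C_D/C_U = r_Dτ/(r_Uτ) = r_D/r_U = 3.31.

3.31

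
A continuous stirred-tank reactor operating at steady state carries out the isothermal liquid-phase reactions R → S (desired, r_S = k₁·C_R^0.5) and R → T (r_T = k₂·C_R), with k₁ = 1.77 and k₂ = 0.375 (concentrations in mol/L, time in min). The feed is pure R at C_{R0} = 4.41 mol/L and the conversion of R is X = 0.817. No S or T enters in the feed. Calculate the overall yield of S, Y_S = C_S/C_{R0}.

Exit C_R = C_{R0}(1−X) = 4.41×0.183 = 0.8070 mol/L.
Rates in a CSTR are evaluated at the outlet concentration: r_S = 1.77×0.8070^0.5 = 1.590, r_T = 0.375×0.8070 = 0.3026.
Fraction of consumed R going to S: r_S/(r_S+r_T) = 0.8401.
C_S = 0.8401·C_{R0}·X = 0.8401×4.41×0.817 = 3.03 mol/L; Y_S = C_S/C_{R0} = 0.686.

0.686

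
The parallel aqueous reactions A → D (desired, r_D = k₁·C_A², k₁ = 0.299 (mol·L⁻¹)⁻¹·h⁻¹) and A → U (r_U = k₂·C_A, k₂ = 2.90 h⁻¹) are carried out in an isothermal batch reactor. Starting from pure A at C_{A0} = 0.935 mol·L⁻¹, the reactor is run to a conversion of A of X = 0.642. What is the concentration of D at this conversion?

C_A = C_{A0}(1−X) = 0.3347 mol·L⁻¹.
Along a PFR/batch, dC_U/dC_A = −r_U/(r_D+r_U) = −k₂/(k₂+k₁·C_A).
Integrating from C_{A0} to C_A: C_U = (2.90/0.299)·ln[(2.90+0.299·0.935)/(2.90+0.299·0.335)] = 9.699·ln(3.180/3.000) = 0.5636 mol·L⁻¹.
Then C_D = (C_{A0}−C_A) − C_U = 0.6003 − 0.5636 = 0.03672 mol·L⁻¹.

0.0367 mol·L⁻¹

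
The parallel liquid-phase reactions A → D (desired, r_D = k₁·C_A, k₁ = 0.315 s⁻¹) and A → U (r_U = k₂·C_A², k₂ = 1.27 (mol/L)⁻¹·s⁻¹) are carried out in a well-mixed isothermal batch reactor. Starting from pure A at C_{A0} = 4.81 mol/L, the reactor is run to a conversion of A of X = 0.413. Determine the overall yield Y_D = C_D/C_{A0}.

C_A = C_{A0}(1−X) = 2.823 mol/L.
Along a PFR/batch, dC_D/dC_A = −r_D/(r_D+r_U) = −k₁/(k₁+k₂·C_A).
Integrating from C_{A0} to C_A: C_D = (0.315/1.27)·ln[(0.315+1.27·4.81)/(0.315+1.27·2.82)] = 0.2480·ln(6.424/3.901) = 0.1237 mol/L.
Y_D = C_D/C_{A0} = 0.1237/4.81 = 0.0257.

0.0257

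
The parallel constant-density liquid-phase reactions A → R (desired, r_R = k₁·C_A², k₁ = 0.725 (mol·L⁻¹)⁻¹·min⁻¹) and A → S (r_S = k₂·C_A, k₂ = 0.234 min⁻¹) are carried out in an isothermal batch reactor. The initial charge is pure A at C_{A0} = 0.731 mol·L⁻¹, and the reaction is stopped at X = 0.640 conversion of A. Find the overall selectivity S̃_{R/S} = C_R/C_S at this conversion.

C_A = C_{A0}(1−X) = 0.2632 mol·L⁻¹.
Along a PFR/batch, dC_S/dC_A = −r_S/(r_R+r_S) = −k₂/(k₂+k₁·C_A).
Integrating from C_{A0} to C_A: C_S = (0.234/0.725)·ln[(0.234+0.725·0.731)/(0.234+0.725·0.263)] = 0.3228·ln(0.7640/0.4248) = 0.1894 mol·L⁻¹.
Then C_R = (C_{A0}−C_A) − C_S = 0.4678 − 0.1894 = 0.2784 mol·L⁻¹.
S̃_{R/S} = C_R/C_S = 0.2784/0.1894 = 1.47.

1.47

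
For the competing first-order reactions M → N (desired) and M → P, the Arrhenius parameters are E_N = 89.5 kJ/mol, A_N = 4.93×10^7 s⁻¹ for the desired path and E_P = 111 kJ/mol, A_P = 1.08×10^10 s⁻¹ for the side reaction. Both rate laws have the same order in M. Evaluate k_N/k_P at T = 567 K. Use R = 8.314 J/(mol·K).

0.437

Since both paths have the same order in M, the concentration cancels and S_{N/P} = k_N/k_P = (A_N/A_P)·exp[(E_P−E_N)/(RT)].
(E_P−E_N)/(RT) = (111−89.5)×10³/(8.314×567) = 21500/4714 = 4.561.
k_N/k_P = (4.93×10^7/1.08×10^10)·exp(4.561) = 0.004565 × 95.66 = 0.437.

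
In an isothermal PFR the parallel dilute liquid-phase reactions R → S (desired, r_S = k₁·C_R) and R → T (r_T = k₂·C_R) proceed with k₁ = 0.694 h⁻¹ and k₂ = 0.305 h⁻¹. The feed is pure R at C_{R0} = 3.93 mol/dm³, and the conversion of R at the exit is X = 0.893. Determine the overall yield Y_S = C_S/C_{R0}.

0.620

C_R = C_{R0}(1−X) = 0.4205 mol/dm³.
Both paths are first order in R, so the instantaneous fraction to S is constant: dC_S/d(−C_R) = k₁/(k₁+k₂) = 0.6947.
C_S = 0.6947·(C_{R0}−C_R) = 0.6947×3.509 = 2.44 mol/dm³.
Y_S = C_S/C_{R0} = 2.438/3.93 = 0.620.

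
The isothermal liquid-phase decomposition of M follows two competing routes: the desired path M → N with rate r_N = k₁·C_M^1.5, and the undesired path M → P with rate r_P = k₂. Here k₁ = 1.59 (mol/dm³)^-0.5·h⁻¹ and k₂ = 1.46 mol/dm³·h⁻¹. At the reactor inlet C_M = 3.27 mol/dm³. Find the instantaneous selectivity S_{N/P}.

6.44

S_{N/P} = r_N/r_P = (k₁·C_M^1.5)/(k₂) = (k₁/k₂)·C_M^1.5.
= (1.59×3.270^1.5) / (1.46) = 9.402/1.460 = 6.44.
Since the desired path is higher order in M, keeping C_M high (PFR or concentrated feed) favours N.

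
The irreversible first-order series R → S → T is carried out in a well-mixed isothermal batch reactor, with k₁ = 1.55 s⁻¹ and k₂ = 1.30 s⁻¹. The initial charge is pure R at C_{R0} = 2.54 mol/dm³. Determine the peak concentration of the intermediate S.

1.02 mol/dm³

For a first-order series the maximum intermediate yield is C_{S,max}/C_{R0} = (k₁/k₂)^[k₂/(k₂−k₁)].
= (1.55/1.30)^(1.30/(1.30−1.55)) = (1.192)^(-5.200) = 0.4007.
C_{S,max} = 0.4007×2.54 = 1.02 mol/dm³.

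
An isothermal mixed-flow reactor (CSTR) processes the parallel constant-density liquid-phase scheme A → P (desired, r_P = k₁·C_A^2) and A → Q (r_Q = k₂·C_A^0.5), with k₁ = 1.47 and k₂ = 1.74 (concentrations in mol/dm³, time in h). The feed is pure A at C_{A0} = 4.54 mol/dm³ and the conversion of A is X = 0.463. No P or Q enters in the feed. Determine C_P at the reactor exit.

Exit C_A = C_{A0}(1−X) = 4.54×0.537 = 2.438 mol/dm³.
Rates in a CSTR are evaluated at the outlet concentration: r_P = 1.47×2.438^2 = 8.737, r_Q = 1.74×2.438^0.5 = 2.717.
Fraction of consumed A going to P: r_P/(r_P+r_Q) = 0.7628.
C_P = 0.7628·C_{A0}·X = 0.7628×4.54×0.463 = 1.60 mol/dm³.

1.60 mol/dm³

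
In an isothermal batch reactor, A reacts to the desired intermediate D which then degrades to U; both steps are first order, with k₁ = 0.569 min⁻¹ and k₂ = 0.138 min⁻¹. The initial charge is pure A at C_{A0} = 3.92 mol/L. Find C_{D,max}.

At the optimum, C_{D,max}/C_{A0} = (k₁/k₂)^[k₂/(k₂−k₁)].
= (0.569/0.138)^(0.138/(0.138−0.569)) = (4.123)^(-0.3202) = 0.6353.
C_{D,max} = 0.6353×3.92 = 2.49 mol/L.

2.49 mol/L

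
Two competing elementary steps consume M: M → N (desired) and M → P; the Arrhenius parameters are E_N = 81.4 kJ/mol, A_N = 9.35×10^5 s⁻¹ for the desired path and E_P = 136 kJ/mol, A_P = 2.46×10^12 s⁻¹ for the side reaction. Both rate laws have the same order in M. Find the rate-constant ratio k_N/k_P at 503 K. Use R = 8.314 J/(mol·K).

0.178

Since both paths have the same order in M, the concentration cancels and S_{N/P} = k_N/k_P = (A_N/A_P)·exp[(E_P−E_N)/(RT)].
(E_P−E_N)/(RT) = (136−81.4)×10³/(8.314×503) = 54600/4182 = 13.06.
k_N/k_P = (9.35×10^5/2.46×10^12)·exp(13.06) = 3.801×10^-7 × 4.680×10^5 = 0.178.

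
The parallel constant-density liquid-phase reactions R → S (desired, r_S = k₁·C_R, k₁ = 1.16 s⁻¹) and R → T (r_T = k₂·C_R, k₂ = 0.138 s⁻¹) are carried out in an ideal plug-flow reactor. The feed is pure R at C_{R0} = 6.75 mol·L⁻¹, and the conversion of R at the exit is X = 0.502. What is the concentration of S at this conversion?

3.03 mol·L⁻¹

C_R = C_{R0}(1−X) = 3.361 mol·L⁻¹.
Both paths are first order in R, so the instantaneous fraction to S is constant: dC_S/d(−C_R) = k₁/(k₁+k₂) = 0.8937.
C_S = 0.8937·(C_{R0}−C_R) = 0.8937×3.389 = 3.03 mol·L⁻¹.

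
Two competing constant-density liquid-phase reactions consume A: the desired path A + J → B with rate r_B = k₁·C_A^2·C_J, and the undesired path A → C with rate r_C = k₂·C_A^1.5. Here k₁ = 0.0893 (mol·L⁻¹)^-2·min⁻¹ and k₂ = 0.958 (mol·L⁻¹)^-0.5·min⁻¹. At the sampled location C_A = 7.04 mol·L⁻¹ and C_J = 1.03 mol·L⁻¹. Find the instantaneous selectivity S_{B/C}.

0.255

S_{B/C} = r_B/r_C = (k₁·C_A^2·C_J)/(k₂·C_A^1.5) = (k₁/k₂)·C_A^0.5·C_J.
= (0.0893×7.040^2×1.030) / (0.958×7.040^1.5) = 4.559/17.89 = 0.255.
Since the desired path is higher order in A, keeping C_A high (PFR or concentrated feed) favours B.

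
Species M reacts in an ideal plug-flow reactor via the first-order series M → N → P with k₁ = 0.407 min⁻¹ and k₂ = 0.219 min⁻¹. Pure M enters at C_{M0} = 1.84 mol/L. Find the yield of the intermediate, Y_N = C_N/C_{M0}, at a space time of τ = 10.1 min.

0.202

For first-order series with pure M initially, C_N(τ) = k₁C_{M0}/(k₂−k₁)·(e^(−k₁τ) − e^(−k₂τ)).
e^(−k₁τ) = e^(−0.407×10.1) = e^(−4.111) = 0.01640; e^(−k₂τ) = e^(−2.212) = 0.1095.
C_N = 0.407×1.84/(0.219−0.407) × (0.01640−0.1095) = (-3.983)×(-0.09310) = 0.3708 mol/L.
Y_N = C_N/C_{M0} = 0.3708/1.84 = 0.202.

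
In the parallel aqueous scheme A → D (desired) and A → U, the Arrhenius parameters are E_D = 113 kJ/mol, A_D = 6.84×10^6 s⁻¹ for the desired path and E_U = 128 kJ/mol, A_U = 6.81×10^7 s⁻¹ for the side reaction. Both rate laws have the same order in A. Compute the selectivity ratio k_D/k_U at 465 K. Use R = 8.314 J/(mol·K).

Since both paths have the same order in A, the concentration cancels and S_{D/U} = k_D/k_U = (A_D/A_U)·exp[(E_U−E_D)/(RT)].
(E_U−E_D)/(RT) = (128−113)×10³/(8.314×465) = 15000/3866 = 3.880.
k_D/k_U = (6.84×10^6/6.81×10^7)·exp(3.880) = 0.1004 × 48.42 = 4.86.
Since E_D < E_U, lowering the temperature improves selectivity toward D.

4.86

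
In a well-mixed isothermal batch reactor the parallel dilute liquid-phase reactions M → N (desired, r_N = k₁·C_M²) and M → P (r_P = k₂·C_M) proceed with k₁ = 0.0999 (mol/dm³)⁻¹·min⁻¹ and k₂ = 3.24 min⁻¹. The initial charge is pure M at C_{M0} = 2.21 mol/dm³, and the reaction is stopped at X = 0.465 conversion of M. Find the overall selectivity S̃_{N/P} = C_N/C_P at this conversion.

C_M = C_{M0}(1−X) = 1.182 mol/dm³.
Along a PFR/batch, dC_P/dC_M = −r_P/(r_N+r_P) = −k₂/(k₂+k₁·C_M).
Integrating from C_{M0} to C_M: C_P = (3.24/0.0999)·ln[(3.24+0.0999·2.21)/(3.24+0.0999·1.18)] = 32.43·ln(3.461/3.358) = 0.9767 mol/dm³.
Then C_N = (C_{M0}−C_M) − C_P = 1.028 − 0.9767 = 0.05100 mol/dm³.
S̃_{N/P} = C_N/C_P = 0.05100/0.9767 = 0.0522.

0.0522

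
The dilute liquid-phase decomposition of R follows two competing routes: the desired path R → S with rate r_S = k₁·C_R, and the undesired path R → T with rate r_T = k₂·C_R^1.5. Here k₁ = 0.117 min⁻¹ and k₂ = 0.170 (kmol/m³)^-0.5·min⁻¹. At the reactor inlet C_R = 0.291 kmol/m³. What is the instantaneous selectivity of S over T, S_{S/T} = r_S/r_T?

1.28

S_{S/T} = r_S/r_T = (k₁·C_R)/(k₂·C_R^1.5) = (k₁/k₂)·C_R^-0.5.
= (0.117×0.2910) / (0.170×0.2910^1.5) = 0.03405/0.02669 = 1.28.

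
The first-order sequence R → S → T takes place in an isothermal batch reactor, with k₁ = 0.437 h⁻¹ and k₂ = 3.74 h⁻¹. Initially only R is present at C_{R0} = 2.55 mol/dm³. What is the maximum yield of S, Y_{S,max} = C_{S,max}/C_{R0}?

0.0880

At the optimum, C_{S,max}/C_{R0} = (k₁/k₂)^[k₂/(k₂−k₁)].
= (0.437/3.74)^(3.74/(3.74−0.437)) = (0.1168)^(1.132) = 0.08795.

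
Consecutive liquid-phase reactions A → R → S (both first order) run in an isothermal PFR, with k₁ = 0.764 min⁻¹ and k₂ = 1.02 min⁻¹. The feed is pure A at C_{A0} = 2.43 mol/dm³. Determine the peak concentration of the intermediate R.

Evaluating C_R at τ_opt = ln(k₂/k₁)/(k₂−k₁) gives C_{R,max}/C_{A0} = (k₁/k₂)^[k₂/(k₂−k₁)].
= (0.764/1.02)^(1.02/(1.02−0.764)) = (0.7490)^(3.984) = 0.3162.
C_{R,max} = 0.3162×2.43 = 0.768 mol/dm³.

0.768 mol/dm³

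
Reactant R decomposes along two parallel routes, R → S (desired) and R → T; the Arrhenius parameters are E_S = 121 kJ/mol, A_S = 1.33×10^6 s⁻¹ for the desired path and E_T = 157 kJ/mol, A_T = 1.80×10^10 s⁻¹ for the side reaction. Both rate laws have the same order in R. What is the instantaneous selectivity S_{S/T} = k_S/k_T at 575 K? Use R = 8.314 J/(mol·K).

Since both paths have the same order in R, the concentration cancels and S_{S/T} = k_S/k_T = (A_S/A_T)·exp[(E_T−E_S)/(RT)].
(E_T−E_S)/(RT) = (157−121)×10³/(8.314×575) = 36000/4781 = 7.531.
k_S/k_T = (1.33×10^6/1.80×10^10)·exp(7.531) = 7.389×10^-5 × 1864 = 0.138.

0.138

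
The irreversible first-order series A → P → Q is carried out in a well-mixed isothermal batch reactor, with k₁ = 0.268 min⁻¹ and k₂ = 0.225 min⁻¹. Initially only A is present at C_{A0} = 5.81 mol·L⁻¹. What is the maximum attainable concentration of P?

2.33 mol·L⁻¹

At the optimum, C_{P,max}/C_{A0} = (k₁/k₂)^[k₂/(k₂−k₁)].
= (0.268/0.225)^(0.225/(0.225−0.268)) = (1.191)^(-5.233) = 0.4005.
C_{P,max} = 0.4005×5.81 = 2.33 mol·L⁻¹.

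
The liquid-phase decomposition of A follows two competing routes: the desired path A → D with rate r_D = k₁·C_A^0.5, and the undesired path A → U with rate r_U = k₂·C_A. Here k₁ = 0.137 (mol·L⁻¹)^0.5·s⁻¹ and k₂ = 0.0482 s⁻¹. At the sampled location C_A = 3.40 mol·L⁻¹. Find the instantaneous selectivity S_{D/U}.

S_{D/U} = r_D/r_U = (k₁·C_A^0.5)/(k₂·C_A) = (k₁/k₂)·C_A^-0.5.
= (0.137×3.400^0.5) / (0.0482×3.400) = 0.2526/0.1639 = 1.54.
The undesired path is higher order in A, so low C_A (CSTR or dilute feed) favours D.

1.54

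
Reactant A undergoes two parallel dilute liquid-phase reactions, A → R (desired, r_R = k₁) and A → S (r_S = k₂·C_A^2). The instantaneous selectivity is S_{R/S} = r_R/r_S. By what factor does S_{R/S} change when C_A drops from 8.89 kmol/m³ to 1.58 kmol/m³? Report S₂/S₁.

31.7

S_{R/S} = (k₁/k₂)·C_A^-2, so S₂/S₁ = (C_{A,2}/C_{A,1})^-2.
= (1.58/8.89)^(-2) = (0.1777)^(-2) = 31.7.
Selectivity toward R rises as C_A falls — low-concentration operation is favoured.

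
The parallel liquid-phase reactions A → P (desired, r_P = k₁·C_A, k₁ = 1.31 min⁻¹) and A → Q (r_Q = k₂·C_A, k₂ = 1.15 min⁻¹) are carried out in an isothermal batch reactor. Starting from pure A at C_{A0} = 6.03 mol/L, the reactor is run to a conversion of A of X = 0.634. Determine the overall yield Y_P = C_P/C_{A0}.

C_A = C_{A0}(1−X) = 2.207 mol/L.
Both paths are first order in A, so the instantaneous fraction to P is constant: dC_P/d(−C_A) = k₁/(k₁+k₂) = 0.5325.
C_P = 0.5325·(C_{A0}−C_A) = 0.5325×3.823 = 2.04 mol/L.
Y_P = C_P/C_{A0} = 2.036/6.03 = 0.338.

0.338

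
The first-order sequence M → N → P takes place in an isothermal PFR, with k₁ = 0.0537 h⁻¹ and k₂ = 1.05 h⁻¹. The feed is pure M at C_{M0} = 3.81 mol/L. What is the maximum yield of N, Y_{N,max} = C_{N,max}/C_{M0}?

At the optimum, C_{N,max}/C_{M0} = (k₁/k₂)^[k₂/(k₂−k₁)].
= (0.0537/1.05)^(1.05/(1.05−0.0537)) = (0.05114)^(1.054) = 0.04357.

0.0436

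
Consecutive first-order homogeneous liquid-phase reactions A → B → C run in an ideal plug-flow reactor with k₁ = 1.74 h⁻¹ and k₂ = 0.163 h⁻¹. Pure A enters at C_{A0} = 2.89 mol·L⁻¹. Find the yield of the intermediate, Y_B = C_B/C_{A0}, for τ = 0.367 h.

The intermediate concentration in a first-order A→B→C sequence is C_B = k₁C_{A0}(e^(−k₁τ) − e^(−k₂τ))/(k₂−k₁).
e^(−k₁τ) = e^(−1.74×0.367) = e^(−0.6386) = 0.5280; e^(−k₂τ) = e^(−0.05982) = 0.9419.
C_B = 1.74×2.89/(0.163−1.74) × (0.5280−0.9419) = (-3.189)×(-0.4139) = 1.320 mol·L⁻¹.
Y_B = C_B/C_{A0} = 1.320/2.89 = 0.457.

0.457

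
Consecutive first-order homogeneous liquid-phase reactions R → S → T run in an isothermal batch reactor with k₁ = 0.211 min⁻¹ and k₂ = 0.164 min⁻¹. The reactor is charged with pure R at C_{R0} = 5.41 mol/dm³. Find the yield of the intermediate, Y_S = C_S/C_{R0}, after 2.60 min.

0.337

The intermediate concentration in a first-order A→B→C sequence is C_S = k₁C_{R0}(e^(−k₁t) − e^(−k₂t))/(k₂−k₁).
e^(−k₁t) = e^(−0.211×2.60) = e^(−0.5486) = 0.5778; e^(−k₂t) = e^(−0.4264) = 0.6529.
C_S = 0.211×5.41/(0.164−0.211) × (0.5778−0.6529) = (-24.29)×(-0.07510) = 1.824 mol/dm³.
Y_S = C_S/C_{R0} = 1.824/5.41 = 0.337.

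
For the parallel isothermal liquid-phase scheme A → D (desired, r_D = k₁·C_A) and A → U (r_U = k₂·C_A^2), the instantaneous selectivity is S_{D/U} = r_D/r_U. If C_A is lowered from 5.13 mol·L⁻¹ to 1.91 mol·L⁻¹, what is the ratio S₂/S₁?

2.69

S_{D/U} = (k₁/k₂)·C_A⁻¹, so S₂/S₁ = (C_{A,2}/C_{A,1})⁻¹.
= 5.13/1.91 = 2.69.
Selectivity toward D rises as C_A falls — low-concentration operation is favoured.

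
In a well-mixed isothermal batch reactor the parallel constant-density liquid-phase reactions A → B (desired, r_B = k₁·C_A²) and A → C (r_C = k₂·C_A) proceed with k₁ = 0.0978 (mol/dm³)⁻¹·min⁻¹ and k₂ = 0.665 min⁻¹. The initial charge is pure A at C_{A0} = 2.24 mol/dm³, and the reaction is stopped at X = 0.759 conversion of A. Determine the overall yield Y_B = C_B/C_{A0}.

0.127

C_A = C_{A0}(1−X) = 0.5398 mol/dm³.
Along a PFR/batch, dC_C/dC_A = −r_C/(r_B+r_C) = −k₂/(k₂+k₁·C_A).
Integrating from C_{A0} to C_A: C_C = (0.665/0.0978)·ln[(0.665+0.0978·2.24)/(0.665+0.0978·0.540)] = 6.800·ln(0.8841/0.7178) = 1.417 mol/dm³.
Then C_B = (C_{A0}−C_A) − C_C = 1.700 − 1.417 = 0.2834 mol/dm³.
Y_B = C_B/C_{A0} = 0.2834/2.24 = 0.127.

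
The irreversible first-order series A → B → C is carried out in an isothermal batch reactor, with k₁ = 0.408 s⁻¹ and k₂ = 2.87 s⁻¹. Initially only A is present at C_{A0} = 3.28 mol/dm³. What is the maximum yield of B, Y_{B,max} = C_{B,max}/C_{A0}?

For a first-order series the maximum intermediate yield is C_{B,max}/C_{A0} = (k₁/k₂)^[k₂/(k₂−k₁)].
= (0.408/2.87)^(2.87/(2.87−0.408)) = (0.1422)^(1.166) = 0.1029.

0.103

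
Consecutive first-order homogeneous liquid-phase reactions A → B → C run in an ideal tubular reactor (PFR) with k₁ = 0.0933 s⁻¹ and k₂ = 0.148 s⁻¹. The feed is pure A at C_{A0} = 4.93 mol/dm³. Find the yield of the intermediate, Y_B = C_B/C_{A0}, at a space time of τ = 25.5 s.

0.119

Solving the coupled first-order balances gives C_B(τ) = [k₁/(k₂−k₁)]·C_{A0}·(e^(−k₁τ) − e^(−k₂τ)).
e^(−k₁τ) = e^(−0.0933×25.5) = e^(−2.379) = 0.09263; e^(−k₂τ) = e^(−3.774) = 0.02296.
C_B = 0.0933×4.93/(0.148−0.0933) × (0.09263−0.02296) = 8.409×0.06967 = 0.5858 mol/dm³.
Y_B = C_B/C_{A0} = 0.5858/4.93 = 0.119.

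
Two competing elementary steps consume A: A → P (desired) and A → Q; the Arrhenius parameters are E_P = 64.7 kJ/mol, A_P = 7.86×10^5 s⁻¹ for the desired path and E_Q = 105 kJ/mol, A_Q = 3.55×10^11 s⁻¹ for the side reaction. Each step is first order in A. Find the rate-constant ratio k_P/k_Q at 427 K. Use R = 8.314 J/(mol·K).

k_P/k_Q = (A_P/A_Q)·exp[−(E_P−E_Q)/(RT)] = (A_P/A_Q)·exp[(E_Q−E_P)/(RT)].
(E_Q−E_P)/(RT) = (105−64.7)×10³/(8.314×427) = 40300/3550 = 11.35.
k_P/k_Q = (7.86×10^5/3.55×10^11)·exp(11.35) = 2.214×10^-6 × 85124 = 0.188.
Since E_P < E_Q, lowering the temperature improves selectivity toward P.

0.188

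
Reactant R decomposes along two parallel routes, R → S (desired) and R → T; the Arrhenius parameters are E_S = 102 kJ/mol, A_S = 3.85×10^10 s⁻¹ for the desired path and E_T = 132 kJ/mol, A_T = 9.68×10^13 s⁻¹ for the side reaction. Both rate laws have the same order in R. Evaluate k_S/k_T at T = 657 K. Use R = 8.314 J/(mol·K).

k_S/k_T = (A_S/A_T)·exp[−(E_S−E_T)/(RT)] = (A_S/A_T)·exp[(E_T−E_S)/(RT)].
(E_T−E_S)/(RT) = (132−102)×10³/(8.314×657) = 30000/5462 = 5.492.
k_S/k_T = (3.85×10^10/9.68×10^13)·exp(5.492) = 3.977×10^-4 × 242.8 = 0.0966.

0.0966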